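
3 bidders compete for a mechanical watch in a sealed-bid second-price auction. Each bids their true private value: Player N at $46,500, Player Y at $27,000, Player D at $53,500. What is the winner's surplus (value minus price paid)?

Sorted high to low: Player D $53,500; Player N $46,500; Player Y $27,000.
Player D wins with the top bid and pays the second-highest, $46,500.
Surplus = $53,500 − $46,500 = $7,000.

Winner's surplus: $7,000.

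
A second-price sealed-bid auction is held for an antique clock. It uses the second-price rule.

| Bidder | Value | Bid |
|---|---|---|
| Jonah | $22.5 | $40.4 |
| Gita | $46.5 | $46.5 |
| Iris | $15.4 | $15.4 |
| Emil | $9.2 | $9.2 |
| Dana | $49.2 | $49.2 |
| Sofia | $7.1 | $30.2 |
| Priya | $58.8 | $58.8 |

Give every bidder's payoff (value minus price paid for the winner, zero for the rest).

Ranking the bids: Priya $58.8, then Dana $49.2, then Gita $46.5, then Jonah $40.4, then Sofia $30.2, then Iris $15.4, then Emil $9.2.
Priya has the top bid and wins; the price is the second-highest bid, $49.2.
Priya's payoff = $58.8 − $49.2 = $9.6. All other bidders lose, so their payoff is 0.

Payoffs: Jonah $0.0, Gita $0.0, Iris $0.0, Emil $0.0, Dana $0.0, Sofia $0.0, Priya $9.6.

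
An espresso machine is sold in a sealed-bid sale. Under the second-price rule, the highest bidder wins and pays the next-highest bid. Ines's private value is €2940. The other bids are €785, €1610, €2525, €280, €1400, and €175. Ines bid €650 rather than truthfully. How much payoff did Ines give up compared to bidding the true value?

€415

The highest competing bid is €2525.
Bidding truthfully at €2940: Ines has the top bid, wins, and pays the second-highest bid €2525. Payoff = €2940 − €2525 = €415.
Bidding €650: the top bid is €2525 (a rival), so Ines loses. Payoff = €0.
Regret = truthful payoff − actual payoff = €415 − €0 = €415.
Deviating from a truthful bid can only lose payoff in a second-price auction — never gain.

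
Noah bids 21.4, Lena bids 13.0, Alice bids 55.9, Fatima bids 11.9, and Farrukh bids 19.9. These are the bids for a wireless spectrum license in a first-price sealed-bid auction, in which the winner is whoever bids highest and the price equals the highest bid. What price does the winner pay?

Ranking the bids: Alice 55.9; Noah 21.4; Farrukh 19.9; Lena 13.0; Fatima 11.9.
Alice is the highest bidder, so Alice wins.
Under the first-price rule, the price is the highest bid: 55.9.

55.9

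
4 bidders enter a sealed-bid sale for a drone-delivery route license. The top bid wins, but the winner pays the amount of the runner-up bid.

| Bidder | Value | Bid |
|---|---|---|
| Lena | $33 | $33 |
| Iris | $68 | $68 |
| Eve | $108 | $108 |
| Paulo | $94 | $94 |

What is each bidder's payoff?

Lena $0, Iris $0, Eve $14, Paulo $0.

Bids in descending order: Eve $108 > Paulo $94 > Iris $68 > Lena $33.
Eve has the top bid and wins; the price is the second-highest bid, $94.
Eve's payoff = $108 − $94 = $14. All other bidders lose, so their payoff is 0.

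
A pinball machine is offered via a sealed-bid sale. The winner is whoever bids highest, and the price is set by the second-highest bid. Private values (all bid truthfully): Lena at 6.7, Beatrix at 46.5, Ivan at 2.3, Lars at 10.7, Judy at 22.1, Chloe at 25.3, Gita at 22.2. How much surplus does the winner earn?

21.2

Bids in descending order: Beatrix 46.5 > Chloe 25.3 > Gita 22.2 > Judy 22.1 > Lars 10.7 > Lena 6.7 > Ivan 2.3.
Beatrix wins with the top bid and pays the second-highest, 25.3.
Surplus = 46.5 − 25.3 = 21.2.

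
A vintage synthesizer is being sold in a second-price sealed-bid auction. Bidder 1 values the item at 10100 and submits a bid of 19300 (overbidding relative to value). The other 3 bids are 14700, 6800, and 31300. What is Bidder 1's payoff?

0

Highest competing bid: 31300.
Bidder 1's bid 19300 is not the highest, so Bidder 1 loses, pays nothing, and earns zero payoff.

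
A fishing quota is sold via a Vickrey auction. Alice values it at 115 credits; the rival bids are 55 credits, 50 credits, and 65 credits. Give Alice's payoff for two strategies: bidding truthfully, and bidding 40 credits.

(a) 50 credits  (b) 0 credits

The highest competing bid is 65 credits.
Bidding truthfully at 115 credits: Alice has the top bid, wins, and pays the second-highest bid 65 credits. Payoff = 115 credits − 65 credits = 50 credits.
Bidding 40 credits: the top bid is 65 credits (a rival), so Alice loses. Payoff = 0 credits.
Deviating from a truthful bid can only lose payoff in a second-price auction — never gain.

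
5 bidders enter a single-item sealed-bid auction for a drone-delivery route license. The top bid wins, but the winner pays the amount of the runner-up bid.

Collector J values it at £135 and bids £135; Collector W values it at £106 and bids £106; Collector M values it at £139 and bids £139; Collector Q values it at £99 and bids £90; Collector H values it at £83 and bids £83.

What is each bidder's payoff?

Payoffs: Collector J £0, Collector W £0, Collector M £4, Collector Q £0, Collector H £0.

Ordered from highest: Collector M £139; Collector J £135; Collector W £106; Collector Q £90; Collector H £83.
Collector M has the top bid and wins; the price is the second-highest bid, £135.
Collector M's payoff = £139 − £135 = £4. All other bidders lose, so their payoff is 0.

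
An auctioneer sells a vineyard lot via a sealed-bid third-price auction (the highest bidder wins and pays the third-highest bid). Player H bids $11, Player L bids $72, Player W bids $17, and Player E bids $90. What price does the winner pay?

$17

Sorted high to low: Player E $90 > Player L $72 > Player W $17 > Player H $11.
Player E is the highest bidder, so Player E wins.
Under the third-price rule, the price is the third-highest bid: $17.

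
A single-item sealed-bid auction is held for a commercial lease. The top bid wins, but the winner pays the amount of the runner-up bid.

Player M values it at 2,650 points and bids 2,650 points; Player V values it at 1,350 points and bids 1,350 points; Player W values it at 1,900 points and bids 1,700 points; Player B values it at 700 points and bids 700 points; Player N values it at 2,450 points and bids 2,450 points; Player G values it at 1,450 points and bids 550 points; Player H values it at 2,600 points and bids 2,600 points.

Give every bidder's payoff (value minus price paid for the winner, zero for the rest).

Payoffs: Player M 50 points, Player V 0 points, Player W 0 points, Player B 0 points, Player N 0 points, Player G 0 points, Player H 0 points.

Ranking the bids: Player M 2,650 points; Player H 2,600 points; Player N 2,450 points; Player W 1,700 points; Player V 1,350 points; Player B 700 points; Player G 550 points.
Player M has the top bid and wins; the price is the second-highest bid, 2,600 points.
Player M's payoff = 2,650 points − 2,600 points = 50 points. All other bidders lose, so their payoff is 0.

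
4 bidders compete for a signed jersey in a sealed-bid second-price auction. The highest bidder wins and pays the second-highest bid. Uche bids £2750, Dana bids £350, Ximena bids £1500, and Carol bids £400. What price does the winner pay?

Price paid: £1500.

Bids in descending order: Uche £2750, then Ximena £1500, then Carol £400, then Dana £350.
Uche has the highest bid, so Uche wins.
The second-highest bid is £1500, so that is what Uche pays.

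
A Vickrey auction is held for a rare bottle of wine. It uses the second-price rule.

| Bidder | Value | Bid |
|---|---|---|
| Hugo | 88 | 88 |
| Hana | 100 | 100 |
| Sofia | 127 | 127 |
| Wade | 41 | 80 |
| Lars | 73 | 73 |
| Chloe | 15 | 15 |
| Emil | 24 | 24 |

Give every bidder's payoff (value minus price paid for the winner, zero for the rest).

Ordered from highest: Sofia 127 > Hana 100 > Hugo 88 > Wade 80 > Lars 73 > Emil 24 > Chloe 15.
Sofia has the top bid and wins; the price is the second-highest bid, 100.
Sofia's payoff = 127 − 100 = 27. All other bidders lose, so their payoff is 0.

Hugo 0, Hana 0, Sofia 27, Wade 0, Lars 0, Chloe 0, Emil 0.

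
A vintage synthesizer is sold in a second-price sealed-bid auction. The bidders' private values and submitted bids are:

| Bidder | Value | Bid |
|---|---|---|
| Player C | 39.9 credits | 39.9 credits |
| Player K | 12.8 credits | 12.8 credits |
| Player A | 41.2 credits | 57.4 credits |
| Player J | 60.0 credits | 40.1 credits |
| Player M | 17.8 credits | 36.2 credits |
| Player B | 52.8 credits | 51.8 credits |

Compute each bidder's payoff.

Ordered from highest: Player A 57.4 credits > Player B 51.8 credits > Player J 40.1 credits > Player C 39.9 credits > Player M 36.2 credits > Player K 12.8 credits.
Player A has the top bid and wins; the price is the second-highest bid, 51.8 credits.
Player A's payoff = 41.2 credits − 51.8 credits = -10.6 credits. All other bidders lose, so their payoff is 0.

Payoffs: Player C 0.0 credits, Player K 0.0 credits, Player A -10.6 credits, Player J 0.0 credits, Player M 0.0 credits, Player B 0.0 credits.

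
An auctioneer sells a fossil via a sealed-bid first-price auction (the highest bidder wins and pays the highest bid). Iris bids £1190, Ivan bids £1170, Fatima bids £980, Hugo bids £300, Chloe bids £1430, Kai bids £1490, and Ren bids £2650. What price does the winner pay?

£2650

Ranking the bids: Ren £2650 > Kai £1490 > Chloe £1430 > Iris £1190 > Ivan £1170 > Fatima £980 > Hugo £300.
Ren is the highest bidder, so Ren wins.
Under the first-price rule, the price is the highest bid: £2650.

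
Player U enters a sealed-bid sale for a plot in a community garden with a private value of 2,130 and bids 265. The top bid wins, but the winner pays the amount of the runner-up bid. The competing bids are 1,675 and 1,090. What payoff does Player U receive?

Highest competing bid: 1,675.
Player U's bid 265 is not the highest, so Player U loses, pays nothing, and earns zero payoff.

0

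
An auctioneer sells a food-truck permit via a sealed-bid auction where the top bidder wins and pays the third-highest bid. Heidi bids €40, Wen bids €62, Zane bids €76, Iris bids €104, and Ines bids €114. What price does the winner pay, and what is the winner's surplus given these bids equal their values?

Bids in descending order: Ines €114, then Iris €104, then Zane €76, then Wen €62, then Heidi €40.
Ines is the highest bidder, so Ines wins.
Under the third-price rule, the price is the third-highest bid: €76.
Surplus = €114 − €76 = €38.

The winner pays €76 for a surplus of €38.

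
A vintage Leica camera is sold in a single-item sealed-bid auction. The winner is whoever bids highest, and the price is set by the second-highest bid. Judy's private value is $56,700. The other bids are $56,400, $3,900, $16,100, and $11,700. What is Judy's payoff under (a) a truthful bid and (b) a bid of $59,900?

The highest competing bid is $56,400.
Bidding truthfully at $56,700: Judy has the top bid, wins, and pays the second-highest bid $56,400. Payoff = $56,700 − $56,400 = $300.
Bidding $59,900: Judy has the top bid, wins, and pays the second-highest bid $56,400. Payoff = $56,700 − $56,400 = $300.
The bid only affects whether you win, not the price — here both bids land on the same side of the top rival bid, so the deviation is payoff-neutral.

(a) $300  (b) $300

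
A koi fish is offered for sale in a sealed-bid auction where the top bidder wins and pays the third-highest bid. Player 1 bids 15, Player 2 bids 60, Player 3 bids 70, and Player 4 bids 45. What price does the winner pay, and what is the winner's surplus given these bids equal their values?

Price 45; surplus 25.

Bids in descending order: Player 3 70; Player 2 60; Player 4 45; Player 1 15.
Player 3 is the highest bidder, so Player 3 wins.
Under the third-price rule, the price is the third-highest bid: 45.
Surplus = 70 − 45 = 25.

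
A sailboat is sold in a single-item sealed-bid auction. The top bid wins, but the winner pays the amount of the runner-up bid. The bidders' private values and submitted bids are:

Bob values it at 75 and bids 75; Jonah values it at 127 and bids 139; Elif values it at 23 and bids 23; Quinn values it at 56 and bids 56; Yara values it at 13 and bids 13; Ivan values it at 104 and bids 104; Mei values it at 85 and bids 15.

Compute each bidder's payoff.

Sorted high to low: Jonah 139, then Ivan 104, then Bob 75, then Quinn 56, then Elif 23, then Mei 15, then Yara 13.
Jonah has the top bid and wins; the price is the second-highest bid, 104.
Jonah's payoff = 127 − 104 = 23. All other bidders lose, so their payoff is 0.

Payoffs: Bob 0, Jonah 23, Elif 0, Quinn 0, Yara 0, Ivan 0, Mei 0.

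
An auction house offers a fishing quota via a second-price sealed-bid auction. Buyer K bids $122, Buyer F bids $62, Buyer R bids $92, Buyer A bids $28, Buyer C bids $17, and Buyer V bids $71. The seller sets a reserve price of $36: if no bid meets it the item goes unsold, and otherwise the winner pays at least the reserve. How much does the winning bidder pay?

The winner pays $92.

Sorted high to low: Buyer K $122 > Buyer R $92 > Buyer V $71 > Buyer F $62 > Buyer A $28 > Buyer C $17.
Buyer K has the highest bid, so Buyer K wins.
The second-highest bid is $92, which exceeds the reserve, so that sets the price.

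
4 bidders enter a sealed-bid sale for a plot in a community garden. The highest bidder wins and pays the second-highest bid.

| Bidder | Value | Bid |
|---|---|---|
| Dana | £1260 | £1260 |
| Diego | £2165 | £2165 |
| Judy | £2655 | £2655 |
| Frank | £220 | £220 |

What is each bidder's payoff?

Sorted high to low: Judy £2655; Diego £2165; Dana £1260; Frank £220.
Judy has the top bid and wins; the price is the second-highest bid, £2165.
Judy's payoff = £2655 − £2165 = £490. All other bidders lose, so their payoff is 0.

Dana £0, Diego £0, Judy £490, Frank £0.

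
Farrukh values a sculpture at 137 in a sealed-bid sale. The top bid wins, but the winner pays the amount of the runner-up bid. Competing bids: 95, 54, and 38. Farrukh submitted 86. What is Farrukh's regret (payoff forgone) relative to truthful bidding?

The highest competing bid is 95.
Bidding truthfully at 137: Farrukh has the top bid, wins, and pays the second-highest bid 95. Payoff = 137 − 95 = 42.
Bidding 86: the top bid is 95 (a rival), so Farrukh loses. Payoff = 0.
Regret = truthful payoff − actual payoff = 42 − 0 = 42.

42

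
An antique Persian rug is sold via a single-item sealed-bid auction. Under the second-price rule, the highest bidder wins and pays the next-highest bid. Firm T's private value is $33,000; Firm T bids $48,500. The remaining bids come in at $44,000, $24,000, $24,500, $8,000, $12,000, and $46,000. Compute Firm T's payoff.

Highest competing bid: $46,000.
Firm T's bid $48,500 is the highest overall, so Firm T wins and pays the second-highest bid, $46,000.
Payoff = value − price = $33,000 − $46,000 = -$13,000.

-$13,000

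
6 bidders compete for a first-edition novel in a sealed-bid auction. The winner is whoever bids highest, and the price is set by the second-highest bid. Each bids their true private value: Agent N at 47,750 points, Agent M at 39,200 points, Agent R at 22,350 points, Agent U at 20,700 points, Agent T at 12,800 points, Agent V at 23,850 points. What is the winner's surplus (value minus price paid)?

Ranking the bids: Agent N 47,750 points; Agent M 39,200 points; Agent V 23,850 points; Agent R 22,350 points; Agent U 20,700 points; Agent T 12,800 points.
Agent N wins with the top bid and pays the second-highest, 39,200 points.
Surplus = 47,750 points − 39,200 points = 8,550 points.

Winner's surplus: 8,550 points.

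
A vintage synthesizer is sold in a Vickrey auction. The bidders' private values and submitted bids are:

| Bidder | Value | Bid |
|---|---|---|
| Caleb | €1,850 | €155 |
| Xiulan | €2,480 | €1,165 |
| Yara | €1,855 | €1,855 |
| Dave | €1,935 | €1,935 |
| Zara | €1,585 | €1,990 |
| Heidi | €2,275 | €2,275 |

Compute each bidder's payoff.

Caleb €0, Xiulan €0, Yara €0, Dave €0, Zara €0, Heidi €285.

Sorted high to low: Heidi €2,275; Zara €1,990; Dave €1,935; Yara €1,855; Xiulan €1,165; Caleb €155.
Heidi has the top bid and wins; the price is the second-highest bid, €1,990.
Heidi's payoff = €2,275 − €1,990 = €285. All other bidders lose, so their payoff is 0.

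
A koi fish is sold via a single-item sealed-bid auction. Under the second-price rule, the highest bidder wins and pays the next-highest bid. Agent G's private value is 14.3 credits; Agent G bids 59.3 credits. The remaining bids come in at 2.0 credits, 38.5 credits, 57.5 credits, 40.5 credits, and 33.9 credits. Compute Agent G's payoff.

Agent G's payoff: -43.2 credits.

Highest competing bid: 57.5 credits.
Agent G's bid 59.3 credits is the highest overall, so Agent G wins and pays the second-highest bid, 57.5 credits.
Payoff = value − price = 14.3 credits − 57.5 credits = -43.2 credits.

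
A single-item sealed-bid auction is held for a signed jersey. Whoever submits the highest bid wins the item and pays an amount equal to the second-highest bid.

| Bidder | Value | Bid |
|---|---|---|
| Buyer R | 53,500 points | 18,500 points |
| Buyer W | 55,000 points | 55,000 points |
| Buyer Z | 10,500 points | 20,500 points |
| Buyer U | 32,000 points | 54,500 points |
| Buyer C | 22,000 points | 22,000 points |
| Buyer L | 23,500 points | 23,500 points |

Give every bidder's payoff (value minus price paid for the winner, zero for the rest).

Buyer R 0 points, Buyer W 500 points, Buyer Z 0 points, Buyer U 0 points, Buyer C 0 points, Buyer L 0 points.

Sorted high to low: Buyer W 55,000 points > Buyer U 54,500 points > Buyer L 23,500 points > Buyer C 22,000 points > Buyer Z 20,500 points > Buyer R 18,500 points.
Buyer W has the top bid and wins; the price is the second-highest bid, 54,500 points.
Buyer W's payoff = 55,000 points − 54,500 points = 500 points. All other bidders lose, so their payoff is 0.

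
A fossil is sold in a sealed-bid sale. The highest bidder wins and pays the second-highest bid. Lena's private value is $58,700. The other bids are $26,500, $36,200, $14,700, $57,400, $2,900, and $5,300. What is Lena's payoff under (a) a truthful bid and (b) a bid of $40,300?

The highest competing bid is $57,400.
Bidding truthfully at $58,700: Lena has the top bid, wins, and pays the second-highest bid $57,400. Payoff = $58,700 − $57,400 = $1,300.
Bidding $40,300: the top bid is $57,400 (a rival), so Lena loses. Payoff = $0.
Deviating from a truthful bid can only lose payoff in a second-price auction — never gain.

Truthful: $1,300; alternative: $0.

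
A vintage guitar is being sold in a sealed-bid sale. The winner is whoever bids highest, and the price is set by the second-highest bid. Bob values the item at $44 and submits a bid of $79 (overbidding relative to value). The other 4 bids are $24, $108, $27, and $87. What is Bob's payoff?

Bob's payoff: $0.

Highest competing bid: $108.
Bob's bid $79 is not the highest, so Bob loses, pays nothing, and earns zero payoff.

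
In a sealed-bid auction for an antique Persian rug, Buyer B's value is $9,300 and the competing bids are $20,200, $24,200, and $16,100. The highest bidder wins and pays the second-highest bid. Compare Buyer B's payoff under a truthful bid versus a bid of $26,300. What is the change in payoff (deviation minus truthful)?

The highest competing bid is $24,200.
Bidding truthfully at $9,300: the top bid is $24,200 (a rival), so Buyer B loses. Payoff = $0.
Bidding $26,300: Buyer B has the top bid, wins, and pays the second-highest bid $24,200. Payoff = $9,300 − $24,200 = -$14,900.
Change = -$14,900 − $0 = -$14,900.
This is the dominant-strategy logic: truthful bidding weakly beats any alternative.

Change in payoff: -$14,900.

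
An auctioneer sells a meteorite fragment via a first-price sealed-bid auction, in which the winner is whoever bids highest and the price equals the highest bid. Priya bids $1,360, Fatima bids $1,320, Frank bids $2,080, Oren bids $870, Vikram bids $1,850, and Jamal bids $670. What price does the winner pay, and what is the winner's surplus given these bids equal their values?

Price $2,080; surplus $0.

Sorted high to low: Frank $2,080 > Vikram $1,850 > Priya $1,360 > Fatima $1,320 > Oren $870 > Jamal $670.
Frank is the highest bidder, so Frank wins.
Under the first-price rule, the price is the highest bid: $2,080.
Surplus = $2,080 − $2,080 = $0.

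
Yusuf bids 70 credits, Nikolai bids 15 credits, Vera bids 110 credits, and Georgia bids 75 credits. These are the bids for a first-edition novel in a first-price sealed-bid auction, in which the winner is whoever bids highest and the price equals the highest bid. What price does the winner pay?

Ordered from highest: Vera 110 credits > Georgia 75 credits > Yusuf 70 credits > Nikolai 15 credits.
Vera is the highest bidder, so Vera wins.
Under the first-price rule, the price is the highest bid: 110 credits.

110 credits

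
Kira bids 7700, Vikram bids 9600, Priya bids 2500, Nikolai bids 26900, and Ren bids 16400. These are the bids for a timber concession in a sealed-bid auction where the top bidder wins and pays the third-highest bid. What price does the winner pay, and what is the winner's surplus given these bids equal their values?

Price 9600; surplus 17300.

Ranking the bids: Nikolai 26900; Ren 16400; Vikram 9600; Kira 7700; Priya 2500.
Nikolai is the highest bidder, so Nikolai wins.
Under the third-price rule, the price is the third-highest bid: 9600.
Surplus = 26900 − 9600 = 17300.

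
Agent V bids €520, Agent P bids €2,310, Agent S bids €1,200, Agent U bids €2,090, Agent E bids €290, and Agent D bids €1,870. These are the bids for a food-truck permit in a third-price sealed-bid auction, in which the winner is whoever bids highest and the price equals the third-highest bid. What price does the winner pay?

Ordered from highest: Agent P €2,310; Agent U €2,090; Agent D €1,870; Agent S €1,200; Agent V €520; Agent E €290.
Agent P is the highest bidder, so Agent P wins.
Under the third-price rule, the price is the third-highest bid: €1,870.

€1,870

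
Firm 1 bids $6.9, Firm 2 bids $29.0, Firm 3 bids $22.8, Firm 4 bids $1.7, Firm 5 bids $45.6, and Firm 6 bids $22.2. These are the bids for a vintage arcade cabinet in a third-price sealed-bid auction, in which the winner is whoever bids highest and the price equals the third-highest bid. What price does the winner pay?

$22.8

Bids in descending order: Firm 5 $45.6; Firm 2 $29.0; Firm 3 $22.8; Firm 6 $22.2; Firm 1 $6.9; Firm 4 $1.7.
Firm 5 is the highest bidder, so Firm 5 wins.
Under the third-price rule, the price is the third-highest bid: $22.8.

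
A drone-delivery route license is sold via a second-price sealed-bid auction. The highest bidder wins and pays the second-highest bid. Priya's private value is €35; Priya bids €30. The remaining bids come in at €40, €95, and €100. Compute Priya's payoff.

Highest competing bid: €100.
Priya's bid €30 is not the highest, so Priya loses, pays nothing, and earns zero payoff.

Payoff = €0.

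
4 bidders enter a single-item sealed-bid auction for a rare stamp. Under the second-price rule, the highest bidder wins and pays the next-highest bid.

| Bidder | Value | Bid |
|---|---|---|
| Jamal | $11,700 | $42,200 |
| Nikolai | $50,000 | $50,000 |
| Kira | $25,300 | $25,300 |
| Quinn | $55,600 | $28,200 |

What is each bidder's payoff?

Ordered from highest: Nikolai $50,000, then Jamal $42,200, then Quinn $28,200, then Kira $25,300.
Nikolai has the top bid and wins; the price is the second-highest bid, $42,200.
Nikolai's payoff = $50,000 − $42,200 = $7,800. All other bidders lose, so their payoff is 0.

Jamal $0, Nikolai $7,800, Kira $0, Quinn $0.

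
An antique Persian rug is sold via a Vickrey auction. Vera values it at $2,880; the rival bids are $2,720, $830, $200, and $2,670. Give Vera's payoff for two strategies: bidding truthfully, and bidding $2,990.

The highest competing bid is $2,720.
Bidding truthfully at $2,880: Vera has the top bid, wins, and pays the second-highest bid $2,720. Payoff = $2,880 − $2,720 = $160.
Bidding $2,990: Vera has the top bid, wins, and pays the second-highest bid $2,720. Payoff = $2,880 − $2,720 = $160.
The bid only affects whether you win, not the price — here both bids land on the same side of the top rival bid, so the deviation is payoff-neutral.

Truthful: $160; alternative: $160.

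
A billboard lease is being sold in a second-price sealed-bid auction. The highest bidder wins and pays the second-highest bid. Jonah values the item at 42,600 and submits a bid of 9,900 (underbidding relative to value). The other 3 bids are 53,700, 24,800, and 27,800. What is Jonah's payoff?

Payoff = 0.

Highest competing bid: 53,700.
Jonah's bid 9,900 is not the highest, so Jonah loses, pays nothing, and earns zero payoff.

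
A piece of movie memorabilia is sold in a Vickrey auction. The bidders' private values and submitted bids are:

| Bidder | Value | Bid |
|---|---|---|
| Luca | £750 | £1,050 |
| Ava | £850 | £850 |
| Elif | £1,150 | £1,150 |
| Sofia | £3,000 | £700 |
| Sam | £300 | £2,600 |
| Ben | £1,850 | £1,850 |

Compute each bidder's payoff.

Payoffs: Luca £0, Ava £0, Elif £0, Sofia £0, Sam -£1,550, Ben £0.

Sorted high to low: Sam £2,600 > Ben £1,850 > Elif £1,150 > Luca £1,050 > Ava £850 > Sofia £700.
Sam has the top bid and wins; the price is the second-highest bid, £1,850.
Sam's payoff = £300 − £1,850 = -£1,550. All other bidders lose, so their payoff is 0.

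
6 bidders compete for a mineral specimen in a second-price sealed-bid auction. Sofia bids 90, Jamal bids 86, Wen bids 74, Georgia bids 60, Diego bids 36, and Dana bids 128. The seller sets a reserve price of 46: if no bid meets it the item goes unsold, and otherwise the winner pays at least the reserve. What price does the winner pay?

Ordered from highest: Dana 128; Sofia 90; Jamal 86; Wen 74; Georgia 60; Diego 36.
Dana has the highest bid, so Dana wins.
The second-highest bid is 90, which exceeds the reserve, so that sets the price.

Price paid: 90.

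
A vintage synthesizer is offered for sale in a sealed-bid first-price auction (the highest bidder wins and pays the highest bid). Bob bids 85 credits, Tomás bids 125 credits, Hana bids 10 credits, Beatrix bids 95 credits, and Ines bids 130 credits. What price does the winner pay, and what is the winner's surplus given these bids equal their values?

Price 130 credits; surplus 0 credits.

Ranking the bids: Ines 130 credits, then Tomás 125 credits, then Beatrix 95 credits, then Bob 85 credits, then Hana 10 credits.
Ines is the highest bidder, so Ines wins.
Under the first-price rule, the price is the highest bid: 130 credits.
Surplus = 130 credits − 130 credits = 0 credits.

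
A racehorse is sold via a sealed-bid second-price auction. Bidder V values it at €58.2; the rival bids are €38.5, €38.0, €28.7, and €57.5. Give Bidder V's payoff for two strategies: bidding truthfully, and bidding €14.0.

The highest competing bid is €57.5.
Bidding truthfully at €58.2: Bidder V has the top bid, wins, and pays the second-highest bid €57.5. Payoff = €58.2 − €57.5 = €0.7.
Bidding €14.0: the top bid is €57.5 (a rival), so Bidder V loses. Payoff = €0.0.

Truthful: €0.7; alternative: €0.0.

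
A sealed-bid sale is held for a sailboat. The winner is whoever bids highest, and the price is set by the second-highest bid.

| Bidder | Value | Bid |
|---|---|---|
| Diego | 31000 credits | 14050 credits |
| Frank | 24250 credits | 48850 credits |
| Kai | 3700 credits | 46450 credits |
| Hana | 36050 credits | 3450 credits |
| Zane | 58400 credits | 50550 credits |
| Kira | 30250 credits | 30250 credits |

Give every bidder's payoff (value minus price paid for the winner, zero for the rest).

Ranking the bids: Zane 50550 credits > Frank 48850 credits > Kai 46450 credits > Kira 30250 credits > Diego 14050 credits > Hana 3450 credits.
Zane has the top bid and wins; the price is the second-highest bid, 48850 credits.
Zane's payoff = 58400 credits − 48850 credits = 9550 credits. All other bidders lose, so their payoff is 0.

Diego 0 credits, Frank 0 credits, Kai 0 credits, Hana 0 credits, Zane 9550 credits, Kira 0 credits.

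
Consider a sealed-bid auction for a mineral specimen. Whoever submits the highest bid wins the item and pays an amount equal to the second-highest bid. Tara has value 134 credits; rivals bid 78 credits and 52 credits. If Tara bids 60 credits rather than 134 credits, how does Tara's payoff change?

-56 credits

The highest competing bid is 78 credits.
Bidding truthfully at 134 credits: Tara has the top bid, wins, and pays the second-highest bid 78 credits. Payoff = 134 credits − 78 credits = 56 credits.
Bidding 60 credits: the top bid is 78 credits (a rival), so Tara loses. Payoff = 0 credits.
Change = 0 credits − 56 credits = -56 credits.
This is the dominant-strategy logic: truthful bidding weakly beats any alternative.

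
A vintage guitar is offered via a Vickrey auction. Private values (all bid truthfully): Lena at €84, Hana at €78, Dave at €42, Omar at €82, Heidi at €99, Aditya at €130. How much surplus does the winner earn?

Ranking the bids: Aditya €130 > Heidi €99 > Lena €84 > Omar €82 > Hana €78 > Dave €42.
Aditya wins with the top bid and pays the second-highest, €99.
Surplus = €130 − €99 = €31.

Winner's surplus: €31.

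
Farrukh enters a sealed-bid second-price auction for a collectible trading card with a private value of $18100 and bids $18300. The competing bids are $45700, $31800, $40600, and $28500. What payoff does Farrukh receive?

Highest competing bid: $45700.
Farrukh's bid $18300 is not the highest, so Farrukh loses, pays nothing, and earns zero payoff.

Payoff = $0.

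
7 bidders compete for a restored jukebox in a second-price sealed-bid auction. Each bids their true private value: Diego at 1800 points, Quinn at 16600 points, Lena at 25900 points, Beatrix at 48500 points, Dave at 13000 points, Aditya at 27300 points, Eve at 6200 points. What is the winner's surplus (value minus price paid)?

21200 points

Ranking the bids: Beatrix 48500 points, then Aditya 27300 points, then Lena 25900 points, then Quinn 16600 points, then Dave 13000 points, then Eve 6200 points, then Diego 1800 points.
Beatrix wins with the top bid and pays the second-highest, 27300 points.
Surplus = 48500 points − 27300 points = 21200 points.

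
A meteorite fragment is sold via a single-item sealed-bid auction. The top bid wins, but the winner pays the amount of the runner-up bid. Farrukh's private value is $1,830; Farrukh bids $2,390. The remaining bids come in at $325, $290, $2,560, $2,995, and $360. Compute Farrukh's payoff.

Farrukh's payoff: $0.

Highest competing bid: $2,995.
Farrukh's bid $2,390 is not the highest, so Farrukh loses, pays nothing, and earns zero payoff.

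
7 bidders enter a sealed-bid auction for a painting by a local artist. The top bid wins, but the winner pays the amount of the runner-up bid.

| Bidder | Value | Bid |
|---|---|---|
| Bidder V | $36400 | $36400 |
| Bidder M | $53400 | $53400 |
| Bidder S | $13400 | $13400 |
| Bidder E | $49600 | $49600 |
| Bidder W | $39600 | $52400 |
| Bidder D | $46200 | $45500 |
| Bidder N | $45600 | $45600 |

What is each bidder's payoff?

Bids in descending order: Bidder M $53400; Bidder W $52400; Bidder E $49600; Bidder N $45600; Bidder D $45500; Bidder V $36400; Bidder S $13400.
Bidder M has the top bid and wins; the price is the second-highest bid, $52400.
Bidder M's payoff = $53400 − $52400 = $1000. All other bidders lose, so their payoff is 0.

Payoffs: Bidder V $0, Bidder M $1000, Bidder S $0, Bidder E $0, Bidder W $0, Bidder D $0, Bidder N $0.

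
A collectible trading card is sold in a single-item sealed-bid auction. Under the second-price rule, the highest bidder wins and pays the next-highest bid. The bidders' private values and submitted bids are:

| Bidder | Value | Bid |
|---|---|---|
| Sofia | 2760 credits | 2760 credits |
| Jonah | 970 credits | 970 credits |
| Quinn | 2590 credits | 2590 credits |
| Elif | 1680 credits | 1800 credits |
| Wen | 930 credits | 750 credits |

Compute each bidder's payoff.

Sofia 170 credits, Jonah 0 credits, Quinn 0 credits, Elif 0 credits, Wen 0 credits.

Sorted high to low: Sofia 2760 credits, then Quinn 2590 credits, then Elif 1800 credits, then Jonah 970 credits, then Wen 750 credits.
Sofia has the top bid and wins; the price is the second-highest bid, 2590 credits.
Sofia's payoff = 2760 credits − 2590 credits = 170 credits. All other bidders lose, so their payoff is 0.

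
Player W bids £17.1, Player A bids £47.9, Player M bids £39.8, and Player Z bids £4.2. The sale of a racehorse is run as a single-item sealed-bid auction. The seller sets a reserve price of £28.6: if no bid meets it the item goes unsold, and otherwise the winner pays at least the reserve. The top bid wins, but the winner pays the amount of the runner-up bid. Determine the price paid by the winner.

Price paid: £39.8.

Ranking the bids: Player A £47.9, then Player M £39.8, then Player W £17.1, then Player Z £4.2.
Player A has the highest bid, so Player A wins.
The second-highest bid is £39.8, which exceeds the reserve, so that sets the price.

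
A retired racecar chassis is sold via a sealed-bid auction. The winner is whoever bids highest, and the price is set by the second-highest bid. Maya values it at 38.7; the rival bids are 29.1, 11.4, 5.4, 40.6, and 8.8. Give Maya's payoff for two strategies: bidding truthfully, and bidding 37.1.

The highest competing bid is 40.6.
Bidding truthfully at 38.7: the top bid is 40.6 (a rival), so Maya loses. Payoff = 0.0.
Bidding 37.1: the top bid is 40.6 (a rival), so Maya loses. Payoff = 0.0.

(a) 0.0  (b) 0.0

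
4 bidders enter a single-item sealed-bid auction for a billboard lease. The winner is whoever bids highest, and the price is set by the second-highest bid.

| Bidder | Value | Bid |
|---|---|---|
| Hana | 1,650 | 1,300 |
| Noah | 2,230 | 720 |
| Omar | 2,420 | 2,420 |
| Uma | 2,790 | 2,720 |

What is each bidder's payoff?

Hana 0, Noah 0, Omar 0, Uma 370.

Ranking the bids: Uma 2,720, then Omar 2,420, then Hana 1,300, then Noah 720.
Uma has the top bid and wins; the price is the second-highest bid, 2,420.
Uma's payoff = 2,790 − 2,420 = 370. All other bidders lose, so their payoff is 0.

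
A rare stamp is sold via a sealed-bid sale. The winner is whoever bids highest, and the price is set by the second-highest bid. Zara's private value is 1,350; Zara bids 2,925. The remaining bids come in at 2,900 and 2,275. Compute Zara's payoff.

Highest competing bid: 2,900.
Zara's bid 2,925 is the highest overall, so Zara wins and pays the second-highest bid, 2,900.
Payoff = value − price = 1,350 − 2,900 = -1,550.
Overbidding won the item at a price above value — truthful bidding would have avoided this loss.

-1,550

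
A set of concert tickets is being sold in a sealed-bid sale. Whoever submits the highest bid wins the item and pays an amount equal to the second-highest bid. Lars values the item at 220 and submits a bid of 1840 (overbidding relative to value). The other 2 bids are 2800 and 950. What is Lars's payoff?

Highest competing bid: 2800.
Lars's bid 1840 is not the highest, so Lars loses, pays nothing, and earns zero payoff.

0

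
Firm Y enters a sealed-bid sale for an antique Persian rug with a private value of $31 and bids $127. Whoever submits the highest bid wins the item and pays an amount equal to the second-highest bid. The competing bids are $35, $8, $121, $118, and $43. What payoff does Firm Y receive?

Highest competing bid: $121.
Firm Y's bid $127 is the highest overall, so Firm Y wins and pays the second-highest bid, $121.
Payoff = value − price = $31 − $121 = -$90.
Overbidding won the item at a price above value — truthful bidding would have avoided this loss.

Firm Y's payoff: -$90.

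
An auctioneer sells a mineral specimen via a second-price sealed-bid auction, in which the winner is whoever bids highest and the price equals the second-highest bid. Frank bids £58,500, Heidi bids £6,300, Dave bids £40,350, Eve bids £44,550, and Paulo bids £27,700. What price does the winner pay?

Ranking the bids: Frank £58,500, then Eve £44,550, then Dave £40,350, then Paulo £27,700, then Heidi £6,300.
Frank is the highest bidder, so Frank wins.
Under the second-price rule, the price is the second-highest bid: £44,550.

Price paid: £44,550.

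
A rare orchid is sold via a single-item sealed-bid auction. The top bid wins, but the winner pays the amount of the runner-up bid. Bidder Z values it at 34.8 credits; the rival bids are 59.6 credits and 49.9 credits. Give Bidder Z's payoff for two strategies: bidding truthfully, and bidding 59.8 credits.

(a) 0.0 credits  (b) -24.8 credits

The highest competing bid is 59.6 credits.
Bidding truthfully at 34.8 credits: the top bid is 59.6 credits (a rival), so Bidder Z loses. Payoff = 0.0 credits.
Bidding 59.8 credits: Bidder Z has the top bid, wins, and pays the second-highest bid 59.6 credits. Payoff = 34.8 credits − 59.6 credits = -24.8 credits.
This is the dominant-strategy logic: truthful bidding weakly beats any alternative.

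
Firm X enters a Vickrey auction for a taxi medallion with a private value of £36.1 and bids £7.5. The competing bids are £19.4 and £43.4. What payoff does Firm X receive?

Highest competing bid: £43.4.
Firm X's bid £7.5 is not the highest, so Firm X loses, pays nothing, and earns zero payoff.

Payoff = £0.0.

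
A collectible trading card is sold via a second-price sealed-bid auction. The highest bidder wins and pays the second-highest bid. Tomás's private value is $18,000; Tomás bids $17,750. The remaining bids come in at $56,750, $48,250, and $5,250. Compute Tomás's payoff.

$0

Highest competing bid: $56,750.
Tomás's bid $17,750 is not the highest, so Tomás loses, pays nothing, and earns zero payoff.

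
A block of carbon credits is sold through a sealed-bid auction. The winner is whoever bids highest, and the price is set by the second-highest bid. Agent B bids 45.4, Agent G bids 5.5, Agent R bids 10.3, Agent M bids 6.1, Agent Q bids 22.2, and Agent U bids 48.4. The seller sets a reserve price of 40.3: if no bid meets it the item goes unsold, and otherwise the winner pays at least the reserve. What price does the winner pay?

Ordered from highest: Agent U 48.4, then Agent B 45.4, then Agent Q 22.2, then Agent R 10.3, then Agent M 6.1, then Agent G 5.5.
Agent U has the highest bid, so Agent U wins.
The second-highest bid is 45.4, which exceeds the reserve, so that sets the price.

The winner pays 45.4.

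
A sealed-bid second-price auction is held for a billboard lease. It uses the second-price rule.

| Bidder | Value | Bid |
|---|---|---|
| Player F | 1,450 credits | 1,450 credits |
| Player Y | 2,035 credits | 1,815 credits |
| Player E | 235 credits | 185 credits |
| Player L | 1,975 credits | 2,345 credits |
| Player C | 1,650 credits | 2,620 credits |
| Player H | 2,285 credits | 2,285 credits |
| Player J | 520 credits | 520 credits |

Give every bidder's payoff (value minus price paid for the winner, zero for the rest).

Ordered from highest: Player C 2,620 credits, then Player L 2,345 credits, then Player H 2,285 credits, then Player Y 1,815 credits, then Player F 1,450 credits, then Player J 520 credits, then Player E 185 credits.
Player C has the top bid and wins; the price is the second-highest bid, 2,345 credits.
Player C's payoff = 1,650 credits − 2,345 credits = -695 credits. All other bidders lose, so their payoff is 0.

Payoffs: Player F 0 credits, Player Y 0 credits, Player E 0 credits, Player L 0 credits, Player C -695 credits, Player H 0 credits, Player J 0 credits.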